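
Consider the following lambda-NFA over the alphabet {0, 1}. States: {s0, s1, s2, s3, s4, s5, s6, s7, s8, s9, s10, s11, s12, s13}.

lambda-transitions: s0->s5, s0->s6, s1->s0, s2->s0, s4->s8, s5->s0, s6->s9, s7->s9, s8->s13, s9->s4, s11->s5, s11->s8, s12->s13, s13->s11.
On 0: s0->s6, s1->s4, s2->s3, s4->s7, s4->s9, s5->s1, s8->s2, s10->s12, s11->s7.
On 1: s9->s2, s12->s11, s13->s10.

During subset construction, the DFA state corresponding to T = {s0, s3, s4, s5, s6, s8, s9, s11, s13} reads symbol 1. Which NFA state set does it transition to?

{s0, s2, s4, s5, s6, s8, s9, s10, s11, s13}

s9 on 1 → {s2}.
s13 on 1 → {s10}.
No 1-transition from s0, s3, s4, s5, s6, s8, s11.
Union after reading 1: {s2, s10}.
Now take the lambda-closure:
From s2 via lambda: add s0.
From s0 via lambda: add s5, s6.
From s6 via lambda: add s9.
From s9 via lambda: add s4.
From s4 via lambda: add s8.
From s8 via lambda: add s13.
From s13 via lambda: add s11.
No new states can be added; the closed set is {s0, s2, s4, s5, s6, s8, s9, s10, s11, s13}.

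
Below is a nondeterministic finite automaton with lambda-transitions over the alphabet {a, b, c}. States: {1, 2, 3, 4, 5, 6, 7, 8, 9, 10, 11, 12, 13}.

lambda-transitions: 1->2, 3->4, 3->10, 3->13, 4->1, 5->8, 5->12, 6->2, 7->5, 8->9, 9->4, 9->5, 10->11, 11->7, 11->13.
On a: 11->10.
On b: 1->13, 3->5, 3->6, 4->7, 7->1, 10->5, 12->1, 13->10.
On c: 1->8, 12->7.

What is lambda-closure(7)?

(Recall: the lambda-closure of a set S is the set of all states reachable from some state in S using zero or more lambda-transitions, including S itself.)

{1, 2, 4, 5, 7, 8, 9, 12}

Start with {7}.
From 7 via lambda: add 5.
From 5 via lambda: add 8, 12.
From 8 via lambda: add 9.
From 9 via lambda: add 4.
From 4 via lambda: add 1.
From 1 via lambda: add 2.
No new states can be added; the closed set is {1, 2, 4, 5, 7, 8, 9, 12}.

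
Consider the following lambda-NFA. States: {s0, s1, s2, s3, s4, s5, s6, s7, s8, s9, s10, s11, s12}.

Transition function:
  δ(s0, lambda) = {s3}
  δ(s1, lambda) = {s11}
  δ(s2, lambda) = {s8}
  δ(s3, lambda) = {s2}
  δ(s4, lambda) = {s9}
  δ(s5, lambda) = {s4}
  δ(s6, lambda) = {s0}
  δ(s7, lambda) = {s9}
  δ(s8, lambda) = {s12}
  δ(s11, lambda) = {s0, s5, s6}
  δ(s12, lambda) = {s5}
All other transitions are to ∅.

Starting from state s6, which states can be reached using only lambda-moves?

{s0, s2, s3, s4, s5, s6, s8, s9, s12}

Start with {s6}.
From s6 via lambda: add s0.
From s0 via lambda: add s3.
From s3 via lambda: add s2.
From s2 via lambda: add s8.
From s8 via lambda: add s12.
From s12 via lambda: add s5.
From s5 via lambda: add s4.
From s4 via lambda: add s9.
No new states can be added; the closed set is {s0, s2, s3, s4, s5, s6, s8, s9, s12}.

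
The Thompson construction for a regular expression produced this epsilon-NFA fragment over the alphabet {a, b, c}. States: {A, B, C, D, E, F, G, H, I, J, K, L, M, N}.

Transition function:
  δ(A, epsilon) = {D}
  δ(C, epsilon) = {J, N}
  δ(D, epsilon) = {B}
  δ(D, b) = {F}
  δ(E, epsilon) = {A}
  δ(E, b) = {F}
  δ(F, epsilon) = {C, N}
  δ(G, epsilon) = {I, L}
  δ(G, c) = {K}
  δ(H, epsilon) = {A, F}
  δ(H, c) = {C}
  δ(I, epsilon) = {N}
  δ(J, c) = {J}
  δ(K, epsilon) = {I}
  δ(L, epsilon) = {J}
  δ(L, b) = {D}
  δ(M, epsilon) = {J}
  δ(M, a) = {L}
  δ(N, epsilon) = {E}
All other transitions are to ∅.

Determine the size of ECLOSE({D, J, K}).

Start with {D, J, K}.
From D via epsilon: add B.
From K via epsilon: add I.
From I via epsilon: add N.
From N via epsilon: add E.
From E via epsilon: add A.
epsilon-closure = {A, B, D, E, I, J, K, N}, which has 8 states.

8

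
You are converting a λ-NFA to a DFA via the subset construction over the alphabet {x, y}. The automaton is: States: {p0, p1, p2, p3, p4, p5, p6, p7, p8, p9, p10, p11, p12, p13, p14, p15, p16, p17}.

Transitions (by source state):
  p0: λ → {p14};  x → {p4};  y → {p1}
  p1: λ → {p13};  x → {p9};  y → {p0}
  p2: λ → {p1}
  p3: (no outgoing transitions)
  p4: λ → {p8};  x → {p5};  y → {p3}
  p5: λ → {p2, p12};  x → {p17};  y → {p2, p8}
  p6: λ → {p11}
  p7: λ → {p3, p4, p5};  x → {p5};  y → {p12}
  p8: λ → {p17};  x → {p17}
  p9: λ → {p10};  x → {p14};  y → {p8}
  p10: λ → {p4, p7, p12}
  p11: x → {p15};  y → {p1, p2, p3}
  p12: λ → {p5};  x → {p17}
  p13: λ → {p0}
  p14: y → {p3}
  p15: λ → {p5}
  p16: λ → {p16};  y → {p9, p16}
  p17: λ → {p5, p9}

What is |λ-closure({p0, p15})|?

Start with {p0, p15}.
From p0 via λ: add p14.
From p15 via λ: add p5.
From p5 via λ: add p2, p12.
From p2 via λ: add p1.
From p1 via λ: add p13.
λ-closure = {p0, p1, p2, p5, p12, p13, p14, p15}, which has 8 states.

8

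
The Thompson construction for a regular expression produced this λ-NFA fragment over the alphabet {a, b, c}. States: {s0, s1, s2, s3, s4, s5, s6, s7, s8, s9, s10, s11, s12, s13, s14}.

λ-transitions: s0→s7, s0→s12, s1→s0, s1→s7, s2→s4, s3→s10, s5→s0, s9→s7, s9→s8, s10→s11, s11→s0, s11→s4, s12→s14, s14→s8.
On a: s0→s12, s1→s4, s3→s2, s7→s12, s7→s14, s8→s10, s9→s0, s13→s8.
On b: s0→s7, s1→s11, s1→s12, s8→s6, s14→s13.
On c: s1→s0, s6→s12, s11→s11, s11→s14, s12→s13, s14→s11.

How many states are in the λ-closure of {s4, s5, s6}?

Start with {s4, s5, s6}.
From s5 via λ: add s0.
From s0 via λ: add s7, s12.
From s12 via λ: add s14.
From s14 via λ: add s8.
λ-closure = {s0, s4, s5, s6, s7, s8, s12, s14}, which has 8 states.

8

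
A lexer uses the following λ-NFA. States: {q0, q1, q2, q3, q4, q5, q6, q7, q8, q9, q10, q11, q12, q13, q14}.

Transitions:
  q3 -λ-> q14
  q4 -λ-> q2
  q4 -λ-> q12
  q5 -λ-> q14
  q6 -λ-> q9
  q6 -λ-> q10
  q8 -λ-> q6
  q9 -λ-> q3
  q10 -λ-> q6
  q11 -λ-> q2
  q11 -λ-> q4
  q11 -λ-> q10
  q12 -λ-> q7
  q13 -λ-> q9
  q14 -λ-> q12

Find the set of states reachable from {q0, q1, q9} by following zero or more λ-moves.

{q0, q1, q3, q7, q9, q12, q14}

Start with {q0, q1, q9}.
From q9 via λ: add q3.
From q3 via λ: add q14.
From q14 via λ: add q12.
From q12 via λ: add q7.
No new states can be added; the closed set is {q0, q1, q3, q7, q9, q12, q14}.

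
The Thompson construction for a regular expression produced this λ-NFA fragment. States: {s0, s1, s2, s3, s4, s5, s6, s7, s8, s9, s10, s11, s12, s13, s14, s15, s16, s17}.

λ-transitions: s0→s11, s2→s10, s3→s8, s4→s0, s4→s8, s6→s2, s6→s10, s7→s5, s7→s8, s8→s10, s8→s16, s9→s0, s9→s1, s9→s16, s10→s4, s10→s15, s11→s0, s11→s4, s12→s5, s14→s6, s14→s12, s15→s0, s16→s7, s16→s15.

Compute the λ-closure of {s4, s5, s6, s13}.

{s0, s2, s4, s5, s6, s7, s8, s10, s11, s13, s15, s16}

Start with {s4, s5, s6, s13}.
From s4 via λ: add s0, s8.
From s6 via λ: add s2, s10.
From s0 via λ: add s11.
From s8 via λ: add s16.
From s10 via λ: add s15.
From s16 via λ: add s7.
No new states can be added; the closed set is {s0, s2, s4, s5, s6, s7, s8, s10, s11, s13, s15, s16}.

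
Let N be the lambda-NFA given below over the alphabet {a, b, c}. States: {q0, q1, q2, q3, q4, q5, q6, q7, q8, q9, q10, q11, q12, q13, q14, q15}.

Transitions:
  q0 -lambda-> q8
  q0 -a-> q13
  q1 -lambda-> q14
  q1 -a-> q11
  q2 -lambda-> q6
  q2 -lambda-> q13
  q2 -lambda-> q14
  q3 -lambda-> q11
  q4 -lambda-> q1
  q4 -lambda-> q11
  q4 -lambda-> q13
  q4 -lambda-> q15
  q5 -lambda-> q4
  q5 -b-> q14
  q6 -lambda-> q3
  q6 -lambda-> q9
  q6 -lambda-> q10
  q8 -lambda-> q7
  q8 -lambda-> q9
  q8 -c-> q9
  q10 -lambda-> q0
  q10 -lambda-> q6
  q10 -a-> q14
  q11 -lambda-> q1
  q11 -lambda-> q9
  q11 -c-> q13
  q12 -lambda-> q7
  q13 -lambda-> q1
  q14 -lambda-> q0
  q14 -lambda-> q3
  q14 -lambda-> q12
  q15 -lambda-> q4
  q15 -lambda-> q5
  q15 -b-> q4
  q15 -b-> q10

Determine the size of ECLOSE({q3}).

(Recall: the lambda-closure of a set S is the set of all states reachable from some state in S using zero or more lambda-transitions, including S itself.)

9

Start with {q3}.
From q3 via lambda: add q11.
From q11 via lambda: add q1, q9.
From q1 via lambda: add q14.
From q14 via lambda: add q0, q12.
From q0 via lambda: add q8.
From q12 via lambda: add q7.
lambda-closure = {q0, q1, q3, q7, q8, q9, q11, q12, q14}, which has 9 states.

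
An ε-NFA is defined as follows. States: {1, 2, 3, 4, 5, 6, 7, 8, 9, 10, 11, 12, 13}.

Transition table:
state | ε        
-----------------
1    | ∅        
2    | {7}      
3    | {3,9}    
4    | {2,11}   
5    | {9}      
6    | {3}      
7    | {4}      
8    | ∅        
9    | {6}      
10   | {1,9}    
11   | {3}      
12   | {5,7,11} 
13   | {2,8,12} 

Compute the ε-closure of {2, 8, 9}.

{2, 3, 4, 6, 7, 8, 9, 11}

Start with {2, 8, 9}.
From 2 via ε: add 7.
From 9 via ε: add 6.
From 6 via ε: add 3.
From 7 via ε: add 4.
From 4 via ε: add 11.
No new states can be added; the closed set is {2, 3, 4, 6, 7, 8, 9, 11}.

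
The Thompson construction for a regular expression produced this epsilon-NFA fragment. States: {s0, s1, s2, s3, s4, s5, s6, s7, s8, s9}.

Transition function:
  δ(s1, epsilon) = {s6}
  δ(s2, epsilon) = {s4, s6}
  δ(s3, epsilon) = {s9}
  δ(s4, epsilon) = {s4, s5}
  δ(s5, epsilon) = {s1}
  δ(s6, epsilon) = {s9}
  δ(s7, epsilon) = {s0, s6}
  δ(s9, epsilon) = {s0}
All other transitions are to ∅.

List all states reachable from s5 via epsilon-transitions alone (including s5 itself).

{s0, s1, s5, s6, s9}

Start with {s5}.
From s5 via epsilon: add s1.
From s1 via epsilon: add s6.
From s6 via epsilon: add s9.
From s9 via epsilon: add s0.
No new states can be added; the closed set is {s0, s1, s5, s6, s9}.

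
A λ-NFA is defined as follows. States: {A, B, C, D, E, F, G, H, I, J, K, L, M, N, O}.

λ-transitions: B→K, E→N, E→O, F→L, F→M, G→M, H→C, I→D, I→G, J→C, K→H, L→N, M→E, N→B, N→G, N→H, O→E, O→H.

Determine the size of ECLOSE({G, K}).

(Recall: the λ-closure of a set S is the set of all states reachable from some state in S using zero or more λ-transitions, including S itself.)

Start with {G, K}.
From G via λ: add M.
From K via λ: add H.
From H via λ: add C.
From M via λ: add E.
From E via λ: add N, O.
From N via λ: add B.
λ-closure = {B, C, E, G, H, K, M, N, O}, which has 9 states.

9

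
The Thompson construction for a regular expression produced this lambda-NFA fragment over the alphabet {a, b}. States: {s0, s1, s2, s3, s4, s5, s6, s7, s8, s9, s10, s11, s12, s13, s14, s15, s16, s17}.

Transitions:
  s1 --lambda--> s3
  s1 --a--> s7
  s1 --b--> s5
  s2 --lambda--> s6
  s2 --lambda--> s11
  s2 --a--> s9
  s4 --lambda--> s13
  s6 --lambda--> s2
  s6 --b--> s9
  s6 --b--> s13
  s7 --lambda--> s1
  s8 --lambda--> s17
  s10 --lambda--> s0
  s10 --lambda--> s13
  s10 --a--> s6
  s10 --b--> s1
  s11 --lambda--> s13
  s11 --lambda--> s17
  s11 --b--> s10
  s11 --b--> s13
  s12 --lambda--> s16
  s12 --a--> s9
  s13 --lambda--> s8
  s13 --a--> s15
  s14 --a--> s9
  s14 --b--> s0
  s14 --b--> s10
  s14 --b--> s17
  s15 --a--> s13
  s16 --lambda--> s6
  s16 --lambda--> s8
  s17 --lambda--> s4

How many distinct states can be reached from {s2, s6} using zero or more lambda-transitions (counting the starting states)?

7

Start with {s2, s6}.
From s2 via lambda: add s11.
From s11 via lambda: add s13, s17.
From s13 via lambda: add s8.
From s17 via lambda: add s4.
lambda-closure = {s2, s4, s6, s8, s11, s13, s17}, which has 7 states.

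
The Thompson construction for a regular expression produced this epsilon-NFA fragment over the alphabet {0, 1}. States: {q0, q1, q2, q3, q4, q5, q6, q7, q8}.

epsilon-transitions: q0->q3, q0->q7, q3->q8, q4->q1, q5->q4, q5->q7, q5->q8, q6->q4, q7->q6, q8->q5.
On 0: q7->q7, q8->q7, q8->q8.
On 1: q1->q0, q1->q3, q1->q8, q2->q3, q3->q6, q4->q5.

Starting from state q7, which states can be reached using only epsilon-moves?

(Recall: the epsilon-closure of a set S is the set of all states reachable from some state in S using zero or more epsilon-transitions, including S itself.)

Start with {q7}.
From q7 via epsilon: add q6.
From q6 via epsilon: add q4.
From q4 via epsilon: add q1.
No new states can be added; the closed set is {q1, q4, q6, q7}.

{q1, q4, q6, q7}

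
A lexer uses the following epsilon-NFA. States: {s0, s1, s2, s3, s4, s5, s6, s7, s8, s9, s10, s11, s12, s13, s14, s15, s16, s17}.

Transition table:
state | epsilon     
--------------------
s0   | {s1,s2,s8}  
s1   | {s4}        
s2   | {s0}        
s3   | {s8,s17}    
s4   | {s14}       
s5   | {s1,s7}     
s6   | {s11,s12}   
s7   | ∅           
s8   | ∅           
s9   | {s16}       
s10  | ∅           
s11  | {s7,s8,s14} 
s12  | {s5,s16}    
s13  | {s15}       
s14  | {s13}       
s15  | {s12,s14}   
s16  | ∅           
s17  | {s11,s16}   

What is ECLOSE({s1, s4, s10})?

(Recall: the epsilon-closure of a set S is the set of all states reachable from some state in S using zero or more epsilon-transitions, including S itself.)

Start with {s1, s4, s10}.
From s4 via epsilon: add s14.
From s14 via epsilon: add s13.
From s13 via epsilon: add s15.
From s15 via epsilon: add s12.
From s12 via epsilon: add s5, s16.
From s5 via epsilon: add s7.
No new states can be added; the closed set is {s1, s4, s5, s7, s10, s12, s13, s14, s15, s16}.

{s1, s4, s5, s7, s10, s12, s13, s14, s15, s16}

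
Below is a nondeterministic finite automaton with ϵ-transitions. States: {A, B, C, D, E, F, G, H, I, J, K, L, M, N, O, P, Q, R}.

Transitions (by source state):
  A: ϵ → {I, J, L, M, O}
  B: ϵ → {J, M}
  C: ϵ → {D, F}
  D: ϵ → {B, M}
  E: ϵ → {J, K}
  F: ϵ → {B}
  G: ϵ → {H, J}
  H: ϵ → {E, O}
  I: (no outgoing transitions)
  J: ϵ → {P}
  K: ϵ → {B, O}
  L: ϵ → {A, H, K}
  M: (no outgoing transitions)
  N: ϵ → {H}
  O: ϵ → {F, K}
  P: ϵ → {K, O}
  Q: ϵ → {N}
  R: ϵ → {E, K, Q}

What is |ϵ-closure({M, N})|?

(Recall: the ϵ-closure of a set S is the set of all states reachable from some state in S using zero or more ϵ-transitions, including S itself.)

10

Start with {M, N}.
From N via ϵ: add H.
From H via ϵ: add E, O.
From E via ϵ: add J, K.
From O via ϵ: add F.
From F via ϵ: add B.
From J via ϵ: add P.
ϵ-closure = {B, E, F, H, J, K, M, N, O, P}, which has 10 states.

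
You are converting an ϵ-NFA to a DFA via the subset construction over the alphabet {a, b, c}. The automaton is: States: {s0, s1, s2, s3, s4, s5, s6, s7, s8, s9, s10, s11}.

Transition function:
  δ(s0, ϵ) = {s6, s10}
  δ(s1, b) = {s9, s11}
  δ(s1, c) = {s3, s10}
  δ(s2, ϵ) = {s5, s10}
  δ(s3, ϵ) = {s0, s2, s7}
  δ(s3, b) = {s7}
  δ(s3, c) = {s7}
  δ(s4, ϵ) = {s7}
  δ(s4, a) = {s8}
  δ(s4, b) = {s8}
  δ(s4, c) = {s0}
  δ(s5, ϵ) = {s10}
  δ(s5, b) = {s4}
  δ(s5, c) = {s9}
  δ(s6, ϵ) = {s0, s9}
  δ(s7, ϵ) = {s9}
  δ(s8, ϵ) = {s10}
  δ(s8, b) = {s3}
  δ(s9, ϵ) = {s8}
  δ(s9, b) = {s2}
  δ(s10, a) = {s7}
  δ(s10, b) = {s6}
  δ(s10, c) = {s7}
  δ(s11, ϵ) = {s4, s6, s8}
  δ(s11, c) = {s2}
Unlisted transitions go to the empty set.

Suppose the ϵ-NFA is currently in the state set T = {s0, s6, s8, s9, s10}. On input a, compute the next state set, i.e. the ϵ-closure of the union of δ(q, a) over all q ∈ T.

s10 on a → {s7}.
No a-transition from s0, s6, s8, s9.
Union after reading a: {s7}.
Now take the ϵ-closure:
From s7 via ϵ: add s9.
From s9 via ϵ: add s8.
From s8 via ϵ: add s10.
No new states can be added; the closed set is {s7, s8, s9, s10}.

{s7, s8, s9, s10}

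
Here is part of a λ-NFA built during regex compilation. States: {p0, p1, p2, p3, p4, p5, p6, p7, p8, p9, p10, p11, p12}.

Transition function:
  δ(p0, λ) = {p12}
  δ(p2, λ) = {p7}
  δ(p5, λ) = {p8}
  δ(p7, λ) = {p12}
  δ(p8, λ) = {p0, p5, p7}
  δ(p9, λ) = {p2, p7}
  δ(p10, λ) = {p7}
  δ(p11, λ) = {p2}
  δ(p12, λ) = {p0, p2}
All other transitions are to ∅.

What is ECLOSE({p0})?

{p0, p2, p7, p12}

Start with {p0}.
From p0 via λ: add p12.
From p12 via λ: add p2.
From p2 via λ: add p7.
No new states can be added; the closed set is {p0, p2, p7, p12}.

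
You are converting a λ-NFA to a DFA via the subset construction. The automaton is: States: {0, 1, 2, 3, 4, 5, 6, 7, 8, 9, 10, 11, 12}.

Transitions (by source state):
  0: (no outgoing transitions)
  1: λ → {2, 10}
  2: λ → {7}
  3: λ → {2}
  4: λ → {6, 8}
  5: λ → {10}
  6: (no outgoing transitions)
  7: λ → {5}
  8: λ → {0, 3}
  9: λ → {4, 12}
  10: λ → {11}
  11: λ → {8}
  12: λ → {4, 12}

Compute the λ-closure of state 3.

{0, 2, 3, 5, 7, 8, 10, 11}

Start with {3}.
From 3 via λ: add 2.
From 2 via λ: add 7.
From 7 via λ: add 5.
From 5 via λ: add 10.
From 10 via λ: add 11.
From 11 via λ: add 8.
From 8 via λ: add 0.
No new states can be added; the closed set is {0, 2, 3, 5, 7, 8, 10, 11}.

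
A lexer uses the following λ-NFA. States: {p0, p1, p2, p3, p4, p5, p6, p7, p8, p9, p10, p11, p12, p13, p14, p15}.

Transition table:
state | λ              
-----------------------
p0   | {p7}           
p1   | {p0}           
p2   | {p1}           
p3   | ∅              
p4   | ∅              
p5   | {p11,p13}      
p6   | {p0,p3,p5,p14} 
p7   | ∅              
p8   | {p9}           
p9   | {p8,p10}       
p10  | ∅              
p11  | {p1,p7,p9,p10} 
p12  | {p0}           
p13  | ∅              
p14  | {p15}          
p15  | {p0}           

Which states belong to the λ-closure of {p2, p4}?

Start with {p2, p4}.
From p2 via λ: add p1.
From p1 via λ: add p0.
From p0 via λ: add p7.
No new states can be added; the closed set is {p0, p1, p2, p4, p7}.

{p0, p1, p2, p4, p7}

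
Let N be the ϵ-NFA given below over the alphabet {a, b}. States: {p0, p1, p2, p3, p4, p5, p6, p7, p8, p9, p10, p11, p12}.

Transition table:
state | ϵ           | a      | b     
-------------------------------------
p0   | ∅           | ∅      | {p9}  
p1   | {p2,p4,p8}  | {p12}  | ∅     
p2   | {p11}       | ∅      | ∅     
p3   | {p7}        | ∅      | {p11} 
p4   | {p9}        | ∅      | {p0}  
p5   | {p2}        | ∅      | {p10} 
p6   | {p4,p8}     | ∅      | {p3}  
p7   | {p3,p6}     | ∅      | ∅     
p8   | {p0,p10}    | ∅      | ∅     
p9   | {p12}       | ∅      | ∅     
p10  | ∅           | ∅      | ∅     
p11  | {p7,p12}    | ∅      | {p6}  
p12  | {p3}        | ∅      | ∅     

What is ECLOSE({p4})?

{p0, p3, p4, p6, p7, p8, p9, p10, p12}

Start with {p4}.
From p4 via ϵ: add p9.
From p9 via ϵ: add p12.
From p12 via ϵ: add p3.
From p3 via ϵ: add p7.
From p7 via ϵ: add p6.
From p6 via ϵ: add p8.
From p8 via ϵ: add p0, p10.
No new states can be added; the closed set is {p0, p3, p4, p6, p7, p8, p9, p10, p12}.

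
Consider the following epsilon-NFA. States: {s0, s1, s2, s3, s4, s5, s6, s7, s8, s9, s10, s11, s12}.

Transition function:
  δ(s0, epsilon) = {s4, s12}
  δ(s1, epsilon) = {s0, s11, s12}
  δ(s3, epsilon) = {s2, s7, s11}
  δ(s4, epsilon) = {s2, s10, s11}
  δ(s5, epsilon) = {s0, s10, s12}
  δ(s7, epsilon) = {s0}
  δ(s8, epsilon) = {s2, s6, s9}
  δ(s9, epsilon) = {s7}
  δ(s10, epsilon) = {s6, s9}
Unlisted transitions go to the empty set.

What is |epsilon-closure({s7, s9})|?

9

Start with {s7, s9}.
From s7 via epsilon: add s0.
From s0 via epsilon: add s4, s12.
From s4 via epsilon: add s2, s10, s11.
From s10 via epsilon: add s6.
epsilon-closure = {s0, s2, s4, s6, s7, s9, s10, s11, s12}, which has 9 states.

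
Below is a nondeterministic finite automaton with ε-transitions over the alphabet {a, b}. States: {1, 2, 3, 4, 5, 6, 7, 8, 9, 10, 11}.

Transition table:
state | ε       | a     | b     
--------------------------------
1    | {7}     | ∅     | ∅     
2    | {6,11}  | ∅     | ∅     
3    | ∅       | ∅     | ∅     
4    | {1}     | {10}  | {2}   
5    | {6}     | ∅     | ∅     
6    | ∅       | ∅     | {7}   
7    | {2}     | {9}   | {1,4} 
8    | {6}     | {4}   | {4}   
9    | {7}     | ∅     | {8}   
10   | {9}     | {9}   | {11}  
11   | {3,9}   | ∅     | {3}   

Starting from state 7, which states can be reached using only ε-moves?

Start with {7}.
From 7 via ε: add 2.
From 2 via ε: add 6, 11.
From 11 via ε: add 3, 9.
No new states can be added; the closed set is {2, 3, 6, 7, 9, 11}.

{2, 3, 6, 7, 9, 11}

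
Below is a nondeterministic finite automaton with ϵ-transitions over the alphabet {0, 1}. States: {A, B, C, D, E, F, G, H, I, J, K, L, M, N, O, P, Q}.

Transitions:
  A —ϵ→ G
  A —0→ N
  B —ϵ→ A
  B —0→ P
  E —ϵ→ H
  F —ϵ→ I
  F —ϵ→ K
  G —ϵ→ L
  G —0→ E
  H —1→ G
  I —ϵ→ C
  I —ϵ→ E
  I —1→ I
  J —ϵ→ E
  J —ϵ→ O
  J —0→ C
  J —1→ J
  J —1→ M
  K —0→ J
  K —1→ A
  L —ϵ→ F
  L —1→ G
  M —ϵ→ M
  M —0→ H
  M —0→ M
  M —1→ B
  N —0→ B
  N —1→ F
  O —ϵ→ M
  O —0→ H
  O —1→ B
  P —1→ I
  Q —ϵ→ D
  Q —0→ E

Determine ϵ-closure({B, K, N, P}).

Start with {B, K, N, P}.
From B via ϵ: add A.
From A via ϵ: add G.
From G via ϵ: add L.
From L via ϵ: add F.
From F via ϵ: add I.
From I via ϵ: add C, E.
From E via ϵ: add H.
No new states can be added; the closed set is {A, B, C, E, F, G, H, I, K, L, N, P}.

{A, B, C, E, F, G, H, I, K, L, N, P}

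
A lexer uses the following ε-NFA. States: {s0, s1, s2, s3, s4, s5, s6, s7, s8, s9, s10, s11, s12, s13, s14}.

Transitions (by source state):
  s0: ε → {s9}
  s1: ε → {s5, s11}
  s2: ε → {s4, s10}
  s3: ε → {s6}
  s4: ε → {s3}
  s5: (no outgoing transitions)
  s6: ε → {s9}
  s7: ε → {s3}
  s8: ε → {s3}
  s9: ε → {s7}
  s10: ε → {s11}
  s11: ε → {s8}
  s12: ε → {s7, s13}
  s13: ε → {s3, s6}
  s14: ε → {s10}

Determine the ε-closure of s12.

{s3, s6, s7, s9, s12, s13}

Start with {s12}.
From s12 via ε: add s7, s13.
From s7 via ε: add s3.
From s13 via ε: add s6.
From s6 via ε: add s9.
No new states can be added; the closed set is {s3, s6, s7, s9, s12, s13}.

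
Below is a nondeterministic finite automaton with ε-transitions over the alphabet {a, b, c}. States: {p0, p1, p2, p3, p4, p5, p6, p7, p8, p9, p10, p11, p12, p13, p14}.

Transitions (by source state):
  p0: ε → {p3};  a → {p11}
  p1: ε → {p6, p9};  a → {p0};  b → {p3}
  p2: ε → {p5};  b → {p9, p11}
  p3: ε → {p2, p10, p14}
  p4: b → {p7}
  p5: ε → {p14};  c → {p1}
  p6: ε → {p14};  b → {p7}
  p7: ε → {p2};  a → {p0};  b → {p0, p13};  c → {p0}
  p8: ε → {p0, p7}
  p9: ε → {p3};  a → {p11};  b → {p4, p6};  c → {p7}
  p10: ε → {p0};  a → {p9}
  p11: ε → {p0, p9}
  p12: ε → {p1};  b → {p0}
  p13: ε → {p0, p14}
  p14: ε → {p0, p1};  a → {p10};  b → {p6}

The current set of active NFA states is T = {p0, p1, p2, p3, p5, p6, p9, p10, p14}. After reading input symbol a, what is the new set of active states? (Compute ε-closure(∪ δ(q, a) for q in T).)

p0 on a → {p11}.
p1 on a → {p0}.
p9 on a → {p11}.
p10 on a → {p9}.
p14 on a → {p10}.
No a-transition from p2, p3, p5, p6.
Union after reading a: {p0, p9, p10, p11}.
Now take the ε-closure:
From p0 via ε: add p3.
From p3 via ε: add p2, p14.
From p2 via ε: add p5.
From p14 via ε: add p1.
From p1 via ε: add p6.
No new states can be added; the closed set is {p0, p1, p2, p3, p5, p6, p9, p10, p11, p14}.

{p0, p1, p2, p3, p5, p6, p9, p10, p11, p14}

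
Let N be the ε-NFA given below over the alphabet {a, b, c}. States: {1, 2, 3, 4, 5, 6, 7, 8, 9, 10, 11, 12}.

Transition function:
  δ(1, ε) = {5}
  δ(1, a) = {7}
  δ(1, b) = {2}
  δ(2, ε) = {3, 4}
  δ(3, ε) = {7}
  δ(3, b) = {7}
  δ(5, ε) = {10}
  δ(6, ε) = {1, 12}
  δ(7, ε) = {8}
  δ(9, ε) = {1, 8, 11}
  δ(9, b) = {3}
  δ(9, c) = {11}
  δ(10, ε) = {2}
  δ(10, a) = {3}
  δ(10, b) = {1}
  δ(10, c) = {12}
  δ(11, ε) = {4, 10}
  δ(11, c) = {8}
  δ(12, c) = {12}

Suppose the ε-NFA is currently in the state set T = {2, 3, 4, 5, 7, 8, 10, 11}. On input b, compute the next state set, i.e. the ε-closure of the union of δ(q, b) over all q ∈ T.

{1, 2, 3, 4, 5, 7, 8, 10}

3 on b → {7}.
10 on b → {1}.
No b-transition from 2, 4, 5, 7, 8, 11.
Union after reading b: {1, 7}.
Now take the ε-closure:
From 1 via ε: add 5.
From 7 via ε: add 8.
From 5 via ε: add 10.
From 10 via ε: add 2.
From 2 via ε: add 3, 4.
No new states can be added; the closed set is {1, 2, 3, 4, 5, 7, 8, 10}.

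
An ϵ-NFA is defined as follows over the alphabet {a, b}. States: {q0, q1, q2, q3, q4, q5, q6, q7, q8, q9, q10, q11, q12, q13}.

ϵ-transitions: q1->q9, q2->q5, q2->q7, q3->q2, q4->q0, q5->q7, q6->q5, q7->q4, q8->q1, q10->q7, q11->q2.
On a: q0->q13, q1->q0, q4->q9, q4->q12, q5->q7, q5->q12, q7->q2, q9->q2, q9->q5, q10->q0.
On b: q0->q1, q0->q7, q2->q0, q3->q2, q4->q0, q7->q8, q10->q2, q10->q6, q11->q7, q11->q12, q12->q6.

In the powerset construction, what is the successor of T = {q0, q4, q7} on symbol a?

q0 on a → {q13}.
q4 on a → {q9, q12}.
q7 on a → {q2}.
Union after reading a: {q2, q9, q12, q13}.
Now take the ϵ-closure:
From q2 via ϵ: add q5, q7.
From q7 via ϵ: add q4.
From q4 via ϵ: add q0.
No new states can be added; the closed set is {q0, q2, q4, q5, q7, q9, q12, q13}.

{q0, q2, q4, q5, q7, q9, q12, q13}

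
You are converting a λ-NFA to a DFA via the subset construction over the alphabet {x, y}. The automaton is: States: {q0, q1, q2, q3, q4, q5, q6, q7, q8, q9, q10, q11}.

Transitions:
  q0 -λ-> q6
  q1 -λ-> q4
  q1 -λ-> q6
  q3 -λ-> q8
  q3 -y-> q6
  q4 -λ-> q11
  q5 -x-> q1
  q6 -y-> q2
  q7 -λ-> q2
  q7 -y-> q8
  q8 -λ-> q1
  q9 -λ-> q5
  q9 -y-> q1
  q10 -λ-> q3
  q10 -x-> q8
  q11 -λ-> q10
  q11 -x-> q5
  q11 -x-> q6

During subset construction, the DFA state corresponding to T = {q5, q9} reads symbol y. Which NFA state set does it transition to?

{q1, q3, q4, q6, q8, q10, q11}

q9 on y → {q1}.
No y-transition from q5.
Union after reading y: {q1}.
Now take the λ-closure:
From q1 via λ: add q4, q6.
From q4 via λ: add q11.
From q11 via λ: add q10.
From q10 via λ: add q3.
From q3 via λ: add q8.
No new states can be added; the closed set is {q1, q3, q4, q6, q8, q10, q11}.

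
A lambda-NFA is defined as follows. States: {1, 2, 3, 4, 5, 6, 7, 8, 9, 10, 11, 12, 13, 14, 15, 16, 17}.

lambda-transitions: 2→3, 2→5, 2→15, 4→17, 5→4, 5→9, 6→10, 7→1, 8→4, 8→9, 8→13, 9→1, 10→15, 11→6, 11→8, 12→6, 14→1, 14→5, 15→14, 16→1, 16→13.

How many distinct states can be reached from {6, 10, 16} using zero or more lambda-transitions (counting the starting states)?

11

Start with {6, 10, 16}.
From 10 via lambda: add 15.
From 16 via lambda: add 1, 13.
From 15 via lambda: add 14.
From 14 via lambda: add 5.
From 5 via lambda: add 4, 9.
From 4 via lambda: add 17.
lambda-closure = {1, 4, 5, 6, 9, 10, 13, 14, 15, 16, 17}, which has 11 states.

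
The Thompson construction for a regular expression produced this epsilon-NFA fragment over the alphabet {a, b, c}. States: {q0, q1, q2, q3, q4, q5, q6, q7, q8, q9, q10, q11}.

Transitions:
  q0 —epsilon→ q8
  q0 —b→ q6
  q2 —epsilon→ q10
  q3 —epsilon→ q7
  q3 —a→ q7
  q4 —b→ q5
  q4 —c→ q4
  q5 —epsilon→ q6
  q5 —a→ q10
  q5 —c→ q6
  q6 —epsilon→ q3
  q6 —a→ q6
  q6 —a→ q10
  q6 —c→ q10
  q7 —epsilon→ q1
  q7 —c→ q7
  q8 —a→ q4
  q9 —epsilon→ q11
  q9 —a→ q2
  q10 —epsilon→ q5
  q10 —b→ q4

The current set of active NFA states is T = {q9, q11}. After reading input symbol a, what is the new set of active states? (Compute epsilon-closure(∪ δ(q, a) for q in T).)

q9 on a → {q2}.
No a-transition from q11.
Union after reading a: {q2}.
Now take the epsilon-closure:
From q2 via epsilon: add q10.
From q10 via epsilon: add q5.
From q5 via epsilon: add q6.
From q6 via epsilon: add q3.
From q3 via epsilon: add q7.
From q7 via epsilon: add q1.
No new states can be added; the closed set is {q1, q2, q3, q5, q6, q7, q10}.

{q1, q2, q3, q5, q6, q7, q10}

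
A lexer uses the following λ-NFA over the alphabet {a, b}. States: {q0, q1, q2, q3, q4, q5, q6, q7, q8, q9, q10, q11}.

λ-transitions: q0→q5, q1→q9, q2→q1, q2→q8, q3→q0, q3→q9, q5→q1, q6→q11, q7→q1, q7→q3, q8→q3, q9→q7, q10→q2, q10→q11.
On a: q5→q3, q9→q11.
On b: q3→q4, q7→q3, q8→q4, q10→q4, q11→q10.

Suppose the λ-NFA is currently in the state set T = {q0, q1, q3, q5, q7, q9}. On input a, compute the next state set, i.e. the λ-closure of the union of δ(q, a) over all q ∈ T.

q5 on a → {q3}.
q9 on a → {q11}.
No a-transition from q0, q1, q3, q7.
Union after reading a: {q3, q11}.
Now take the λ-closure:
From q3 via λ: add q0, q9.
From q0 via λ: add q5.
From q9 via λ: add q7.
From q5 via λ: add q1.
No new states can be added; the closed set is {q0, q1, q3, q5, q7, q9, q11}.

{q0, q1, q3, q5, q7, q9, q11}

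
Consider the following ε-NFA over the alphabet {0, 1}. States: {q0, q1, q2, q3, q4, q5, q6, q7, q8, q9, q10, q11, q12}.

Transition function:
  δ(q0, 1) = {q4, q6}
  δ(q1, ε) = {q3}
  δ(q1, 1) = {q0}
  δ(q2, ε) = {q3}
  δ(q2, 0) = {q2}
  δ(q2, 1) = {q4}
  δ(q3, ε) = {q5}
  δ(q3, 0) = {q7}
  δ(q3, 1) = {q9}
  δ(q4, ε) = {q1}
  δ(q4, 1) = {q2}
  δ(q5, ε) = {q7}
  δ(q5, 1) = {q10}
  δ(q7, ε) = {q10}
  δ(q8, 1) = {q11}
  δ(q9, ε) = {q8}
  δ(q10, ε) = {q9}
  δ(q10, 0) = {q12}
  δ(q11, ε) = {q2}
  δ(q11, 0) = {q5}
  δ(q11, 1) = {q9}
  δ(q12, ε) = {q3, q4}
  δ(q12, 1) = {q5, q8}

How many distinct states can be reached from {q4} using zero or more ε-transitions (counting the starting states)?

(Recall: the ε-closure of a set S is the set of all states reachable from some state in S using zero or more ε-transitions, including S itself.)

8

Start with {q4}.
From q4 via ε: add q1.
From q1 via ε: add q3.
From q3 via ε: add q5.
From q5 via ε: add q7.
From q7 via ε: add q10.
From q10 via ε: add q9.
From q9 via ε: add q8.
ε-closure = {q1, q3, q4, q5, q7, q8, q9, q10}, which has 8 states.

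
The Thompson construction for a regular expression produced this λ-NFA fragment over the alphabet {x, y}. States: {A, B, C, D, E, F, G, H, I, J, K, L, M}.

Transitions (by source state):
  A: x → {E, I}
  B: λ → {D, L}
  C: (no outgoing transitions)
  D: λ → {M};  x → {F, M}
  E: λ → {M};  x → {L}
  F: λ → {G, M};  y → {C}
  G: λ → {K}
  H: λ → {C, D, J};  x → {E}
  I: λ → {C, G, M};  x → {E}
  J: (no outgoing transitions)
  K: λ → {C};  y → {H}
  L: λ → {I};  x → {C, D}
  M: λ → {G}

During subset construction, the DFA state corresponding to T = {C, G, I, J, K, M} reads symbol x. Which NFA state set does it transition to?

I on x → {E}.
No x-transition from C, G, J, K, M.
Union after reading x: {E}.
Now take the λ-closure:
From E via λ: add M.
From M via λ: add G.
From G via λ: add K.
From K via λ: add C.
No new states can be added; the closed set is {C, E, G, K, M}.

{C, E, G, K, M}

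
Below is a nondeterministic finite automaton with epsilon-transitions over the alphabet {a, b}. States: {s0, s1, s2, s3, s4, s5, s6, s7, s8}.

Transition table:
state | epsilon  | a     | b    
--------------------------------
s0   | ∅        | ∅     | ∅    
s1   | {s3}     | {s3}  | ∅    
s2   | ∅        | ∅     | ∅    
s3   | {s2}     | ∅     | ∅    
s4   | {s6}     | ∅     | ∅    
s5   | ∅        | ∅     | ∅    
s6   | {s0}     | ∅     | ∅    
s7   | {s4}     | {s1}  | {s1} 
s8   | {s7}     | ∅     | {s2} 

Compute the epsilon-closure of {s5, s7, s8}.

{s0, s4, s5, s6, s7, s8}

Start with {s5, s7, s8}.
From s7 via epsilon: add s4.
From s4 via epsilon: add s6.
From s6 via epsilon: add s0.
No new states can be added; the closed set is {s0, s4, s5, s6, s7, s8}.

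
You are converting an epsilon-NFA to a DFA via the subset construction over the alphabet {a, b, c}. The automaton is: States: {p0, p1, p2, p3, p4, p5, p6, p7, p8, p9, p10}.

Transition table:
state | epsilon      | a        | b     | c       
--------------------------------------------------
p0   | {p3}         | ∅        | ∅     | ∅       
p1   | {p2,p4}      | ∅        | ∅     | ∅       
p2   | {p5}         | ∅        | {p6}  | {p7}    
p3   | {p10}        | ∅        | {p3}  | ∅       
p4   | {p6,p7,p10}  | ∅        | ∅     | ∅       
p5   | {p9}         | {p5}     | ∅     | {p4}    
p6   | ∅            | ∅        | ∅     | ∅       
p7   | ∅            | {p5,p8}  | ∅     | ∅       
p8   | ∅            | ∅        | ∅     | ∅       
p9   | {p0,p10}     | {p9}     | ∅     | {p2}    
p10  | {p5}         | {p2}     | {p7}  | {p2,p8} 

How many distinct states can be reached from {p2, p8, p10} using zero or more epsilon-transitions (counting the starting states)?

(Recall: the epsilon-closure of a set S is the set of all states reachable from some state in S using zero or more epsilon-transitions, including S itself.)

7

Start with {p2, p8, p10}.
From p2 via epsilon: add p5.
From p5 via epsilon: add p9.
From p9 via epsilon: add p0.
From p0 via epsilon: add p3.
epsilon-closure = {p0, p2, p3, p5, p8, p9, p10}, which has 7 states.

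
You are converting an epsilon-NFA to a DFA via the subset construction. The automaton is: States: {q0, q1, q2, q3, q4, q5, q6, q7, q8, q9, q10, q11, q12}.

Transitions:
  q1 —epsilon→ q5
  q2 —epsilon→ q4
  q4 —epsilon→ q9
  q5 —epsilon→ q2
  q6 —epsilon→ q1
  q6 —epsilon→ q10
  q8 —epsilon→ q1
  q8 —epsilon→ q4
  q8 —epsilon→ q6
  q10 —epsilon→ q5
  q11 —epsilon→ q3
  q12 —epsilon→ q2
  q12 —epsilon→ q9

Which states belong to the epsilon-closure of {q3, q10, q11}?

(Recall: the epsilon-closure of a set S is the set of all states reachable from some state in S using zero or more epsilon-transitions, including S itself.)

Start with {q3, q10, q11}.
From q10 via epsilon: add q5.
From q5 via epsilon: add q2.
From q2 via epsilon: add q4.
From q4 via epsilon: add q9.
No new states can be added; the closed set is {q2, q3, q4, q5, q9, q10, q11}.

{q2, q3, q4, q5, q9, q10, q11}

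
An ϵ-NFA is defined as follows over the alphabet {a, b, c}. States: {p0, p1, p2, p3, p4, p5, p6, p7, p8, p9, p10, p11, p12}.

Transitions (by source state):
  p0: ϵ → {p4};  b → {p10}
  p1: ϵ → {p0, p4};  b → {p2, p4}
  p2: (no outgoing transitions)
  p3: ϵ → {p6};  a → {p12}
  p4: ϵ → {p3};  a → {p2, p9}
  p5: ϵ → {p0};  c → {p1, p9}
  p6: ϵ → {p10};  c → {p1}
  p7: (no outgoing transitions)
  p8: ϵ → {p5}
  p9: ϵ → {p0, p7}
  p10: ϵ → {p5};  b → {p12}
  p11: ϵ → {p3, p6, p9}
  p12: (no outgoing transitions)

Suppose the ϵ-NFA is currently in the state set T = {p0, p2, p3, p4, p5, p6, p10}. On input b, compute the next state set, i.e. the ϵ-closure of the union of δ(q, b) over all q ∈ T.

p0 on b → {p10}.
p10 on b → {p12}.
No b-transition from p2, p3, p4, p5, p6.
Union after reading b: {p10, p12}.
Now take the ϵ-closure:
From p10 via ϵ: add p5.
From p5 via ϵ: add p0.
From p0 via ϵ: add p4.
From p4 via ϵ: add p3.
From p3 via ϵ: add p6.
No new states can be added; the closed set is {p0, p3, p4, p5, p6, p10, p12}.

{p0, p3, p4, p5, p6, p10, p12}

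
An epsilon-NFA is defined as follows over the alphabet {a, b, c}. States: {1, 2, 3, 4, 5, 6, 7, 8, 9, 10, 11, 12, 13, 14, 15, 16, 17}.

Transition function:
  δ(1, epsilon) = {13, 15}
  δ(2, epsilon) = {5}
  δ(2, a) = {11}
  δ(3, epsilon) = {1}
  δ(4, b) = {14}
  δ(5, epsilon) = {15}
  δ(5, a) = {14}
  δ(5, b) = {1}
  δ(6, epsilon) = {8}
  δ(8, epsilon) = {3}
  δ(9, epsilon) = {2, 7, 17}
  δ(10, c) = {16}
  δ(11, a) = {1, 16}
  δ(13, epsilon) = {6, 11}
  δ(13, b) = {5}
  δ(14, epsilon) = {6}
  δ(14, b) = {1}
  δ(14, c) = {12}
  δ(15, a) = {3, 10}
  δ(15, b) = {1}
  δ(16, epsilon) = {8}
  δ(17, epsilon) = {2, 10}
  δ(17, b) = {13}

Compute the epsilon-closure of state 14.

Start with {14}.
From 14 via epsilon: add 6.
From 6 via epsilon: add 8.
From 8 via epsilon: add 3.
From 3 via epsilon: add 1.
From 1 via epsilon: add 13, 15.
From 13 via epsilon: add 11.
No new states can be added; the closed set is {1, 3, 6, 8, 11, 13, 14, 15}.

{1, 3, 6, 8, 11, 13, 14, 15}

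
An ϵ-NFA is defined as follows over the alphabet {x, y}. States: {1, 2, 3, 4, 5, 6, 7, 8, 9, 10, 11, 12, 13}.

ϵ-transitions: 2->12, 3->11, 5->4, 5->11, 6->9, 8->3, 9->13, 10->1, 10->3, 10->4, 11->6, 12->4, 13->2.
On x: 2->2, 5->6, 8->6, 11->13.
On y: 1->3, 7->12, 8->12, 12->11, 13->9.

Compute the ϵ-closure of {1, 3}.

{1, 2, 3, 4, 6, 9, 11, 12, 13}

Start with {1, 3}.
From 3 via ϵ: add 11.
From 11 via ϵ: add 6.
From 6 via ϵ: add 9.
From 9 via ϵ: add 13.
From 13 via ϵ: add 2.
From 2 via ϵ: add 12.
From 12 via ϵ: add 4.
No new states can be added; the closed set is {1, 2, 3, 4, 6, 9, 11, 12, 13}.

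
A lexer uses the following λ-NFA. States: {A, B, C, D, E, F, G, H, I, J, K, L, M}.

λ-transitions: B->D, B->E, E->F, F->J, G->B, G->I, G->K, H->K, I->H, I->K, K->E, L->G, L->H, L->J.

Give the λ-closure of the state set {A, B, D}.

{A, B, D, E, F, J}

Start with {A, B, D}.
From B via λ: add E.
From E via λ: add F.
From F via λ: add J.
No new states can be added; the closed set is {A, B, D, E, F, J}.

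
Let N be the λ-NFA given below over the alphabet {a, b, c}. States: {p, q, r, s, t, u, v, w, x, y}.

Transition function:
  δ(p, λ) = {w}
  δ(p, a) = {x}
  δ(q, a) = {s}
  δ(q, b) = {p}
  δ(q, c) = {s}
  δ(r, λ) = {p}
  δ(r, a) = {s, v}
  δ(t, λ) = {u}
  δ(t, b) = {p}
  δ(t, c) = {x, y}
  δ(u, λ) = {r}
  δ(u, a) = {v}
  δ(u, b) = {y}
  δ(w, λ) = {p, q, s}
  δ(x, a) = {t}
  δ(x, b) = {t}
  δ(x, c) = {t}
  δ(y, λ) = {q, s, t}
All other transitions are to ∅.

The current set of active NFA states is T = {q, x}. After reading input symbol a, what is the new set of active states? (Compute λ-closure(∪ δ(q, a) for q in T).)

q on a → {s}.
x on a → {t}.
Union after reading a: {s, t}.
Now take the λ-closure:
From t via λ: add u.
From u via λ: add r.
From r via λ: add p.
From p via λ: add w.
From w via λ: add q.
No new states can be added; the closed set is {p, q, r, s, t, u, w}.

{p, q, r, s, t, u, w}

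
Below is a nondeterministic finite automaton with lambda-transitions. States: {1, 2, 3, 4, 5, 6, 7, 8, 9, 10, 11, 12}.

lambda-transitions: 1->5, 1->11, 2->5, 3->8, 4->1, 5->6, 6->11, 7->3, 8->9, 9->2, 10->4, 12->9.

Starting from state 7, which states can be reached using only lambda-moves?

{2, 3, 5, 6, 7, 8, 9, 11}

Start with {7}.
From 7 via lambda: add 3.
From 3 via lambda: add 8.
From 8 via lambda: add 9.
From 9 via lambda: add 2.
From 2 via lambda: add 5.
From 5 via lambda: add 6.
From 6 via lambda: add 11.
No new states can be added; the closed set is {2, 3, 5, 6, 7, 8, 9, 11}.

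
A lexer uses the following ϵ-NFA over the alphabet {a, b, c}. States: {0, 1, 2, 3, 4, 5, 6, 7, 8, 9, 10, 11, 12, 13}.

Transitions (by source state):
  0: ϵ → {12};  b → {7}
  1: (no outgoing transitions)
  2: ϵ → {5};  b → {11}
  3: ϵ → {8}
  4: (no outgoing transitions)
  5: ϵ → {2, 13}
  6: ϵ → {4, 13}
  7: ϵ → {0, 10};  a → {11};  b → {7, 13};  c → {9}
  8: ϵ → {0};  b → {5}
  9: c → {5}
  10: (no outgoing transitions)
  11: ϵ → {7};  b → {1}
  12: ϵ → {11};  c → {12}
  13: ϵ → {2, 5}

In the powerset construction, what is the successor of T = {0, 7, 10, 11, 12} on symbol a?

{0, 7, 10, 11, 12}

7 on a → {11}.
No a-transition from 0, 10, 11, 12.
Union after reading a: {11}.
Now take the ϵ-closure:
From 11 via ϵ: add 7.
From 7 via ϵ: add 0, 10.
From 0 via ϵ: add 12.
No new states can be added; the closed set is {0, 7, 10, 11, 12}.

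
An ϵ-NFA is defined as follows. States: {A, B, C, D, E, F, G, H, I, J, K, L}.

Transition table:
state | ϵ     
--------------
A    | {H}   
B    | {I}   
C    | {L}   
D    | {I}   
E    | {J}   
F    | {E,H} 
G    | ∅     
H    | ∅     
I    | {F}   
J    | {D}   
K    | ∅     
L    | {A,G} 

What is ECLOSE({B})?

{B, D, E, F, H, I, J}

Start with {B}.
From B via ϵ: add I.
From I via ϵ: add F.
From F via ϵ: add E, H.
From E via ϵ: add J.
From J via ϵ: add D.
No new states can be added; the closed set is {B, D, E, F, H, I, J}.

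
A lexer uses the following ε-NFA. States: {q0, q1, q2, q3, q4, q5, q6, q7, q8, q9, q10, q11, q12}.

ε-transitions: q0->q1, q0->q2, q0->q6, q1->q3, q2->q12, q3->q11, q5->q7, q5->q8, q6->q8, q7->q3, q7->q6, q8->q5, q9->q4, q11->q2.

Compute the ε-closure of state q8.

{q2, q3, q5, q6, q7, q8, q11, q12}

Start with {q8}.
From q8 via ε: add q5.
From q5 via ε: add q7.
From q7 via ε: add q3, q6.
From q3 via ε: add q11.
From q11 via ε: add q2.
From q2 via ε: add q12.
No new states can be added; the closed set is {q2, q3, q5, q6, q7, q8, q11, q12}.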